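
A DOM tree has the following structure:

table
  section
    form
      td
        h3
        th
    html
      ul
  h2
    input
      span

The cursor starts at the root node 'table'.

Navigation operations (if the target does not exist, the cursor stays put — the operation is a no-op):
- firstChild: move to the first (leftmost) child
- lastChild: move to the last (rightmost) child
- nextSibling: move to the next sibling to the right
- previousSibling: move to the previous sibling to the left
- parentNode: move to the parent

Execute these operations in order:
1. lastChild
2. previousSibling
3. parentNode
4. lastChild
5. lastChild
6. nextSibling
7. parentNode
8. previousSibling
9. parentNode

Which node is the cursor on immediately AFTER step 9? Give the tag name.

Answer: table

Derivation:
After 1 (lastChild): h2
After 2 (previousSibling): section
After 3 (parentNode): table
After 4 (lastChild): h2
After 5 (lastChild): input
After 6 (nextSibling): input (no-op, stayed)
After 7 (parentNode): h2
After 8 (previousSibling): section
After 9 (parentNode): table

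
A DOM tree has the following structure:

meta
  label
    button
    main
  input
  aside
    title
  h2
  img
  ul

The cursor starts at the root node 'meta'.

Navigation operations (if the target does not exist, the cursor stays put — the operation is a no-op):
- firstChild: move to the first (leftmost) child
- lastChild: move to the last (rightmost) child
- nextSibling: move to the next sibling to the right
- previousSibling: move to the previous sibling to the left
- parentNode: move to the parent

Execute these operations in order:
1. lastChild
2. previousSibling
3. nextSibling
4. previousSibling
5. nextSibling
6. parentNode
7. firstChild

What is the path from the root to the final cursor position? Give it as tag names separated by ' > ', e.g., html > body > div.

After 1 (lastChild): ul
After 2 (previousSibling): img
After 3 (nextSibling): ul
After 4 (previousSibling): img
After 5 (nextSibling): ul
After 6 (parentNode): meta
After 7 (firstChild): label

Answer: meta > label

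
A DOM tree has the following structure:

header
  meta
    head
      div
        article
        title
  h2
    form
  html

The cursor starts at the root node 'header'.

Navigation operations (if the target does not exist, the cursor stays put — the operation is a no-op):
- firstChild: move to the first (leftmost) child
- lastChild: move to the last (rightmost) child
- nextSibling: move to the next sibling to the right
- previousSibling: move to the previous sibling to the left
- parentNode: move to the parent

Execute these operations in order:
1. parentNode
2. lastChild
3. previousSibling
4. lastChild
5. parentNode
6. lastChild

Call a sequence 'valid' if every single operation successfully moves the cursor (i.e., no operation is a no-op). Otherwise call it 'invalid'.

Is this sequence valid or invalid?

After 1 (parentNode): header (no-op, stayed)
After 2 (lastChild): html
After 3 (previousSibling): h2
After 4 (lastChild): form
After 5 (parentNode): h2
After 6 (lastChild): form

Answer: invalid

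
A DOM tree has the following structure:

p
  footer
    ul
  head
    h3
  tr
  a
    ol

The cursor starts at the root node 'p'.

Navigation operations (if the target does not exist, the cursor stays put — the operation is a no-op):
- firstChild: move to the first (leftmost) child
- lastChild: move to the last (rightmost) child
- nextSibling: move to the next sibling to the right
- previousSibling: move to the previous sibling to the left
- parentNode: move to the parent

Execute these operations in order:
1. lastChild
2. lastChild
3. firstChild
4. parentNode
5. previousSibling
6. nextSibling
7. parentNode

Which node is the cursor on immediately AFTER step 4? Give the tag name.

Answer: a

Derivation:
After 1 (lastChild): a
After 2 (lastChild): ol
After 3 (firstChild): ol (no-op, stayed)
After 4 (parentNode): a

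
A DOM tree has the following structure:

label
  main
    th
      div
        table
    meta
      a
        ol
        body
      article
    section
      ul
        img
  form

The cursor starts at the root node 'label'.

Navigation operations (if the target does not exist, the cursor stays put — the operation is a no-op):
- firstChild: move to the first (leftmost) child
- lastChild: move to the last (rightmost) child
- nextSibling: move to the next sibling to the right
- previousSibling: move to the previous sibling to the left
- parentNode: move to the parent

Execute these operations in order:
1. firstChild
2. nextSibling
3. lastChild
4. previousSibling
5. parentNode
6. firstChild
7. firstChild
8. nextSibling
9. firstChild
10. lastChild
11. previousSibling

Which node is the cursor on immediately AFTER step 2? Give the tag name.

Answer: form

Derivation:
After 1 (firstChild): main
After 2 (nextSibling): form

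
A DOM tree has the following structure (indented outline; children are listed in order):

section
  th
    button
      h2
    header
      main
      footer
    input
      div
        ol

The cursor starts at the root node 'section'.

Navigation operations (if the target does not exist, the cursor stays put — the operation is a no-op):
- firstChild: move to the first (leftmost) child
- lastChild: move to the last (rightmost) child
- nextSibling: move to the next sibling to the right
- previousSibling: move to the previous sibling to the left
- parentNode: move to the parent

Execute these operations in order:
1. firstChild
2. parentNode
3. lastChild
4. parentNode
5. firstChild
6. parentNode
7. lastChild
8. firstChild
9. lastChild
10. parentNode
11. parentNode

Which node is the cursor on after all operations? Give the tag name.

After 1 (firstChild): th
After 2 (parentNode): section
After 3 (lastChild): th
After 4 (parentNode): section
After 5 (firstChild): th
After 6 (parentNode): section
After 7 (lastChild): th
After 8 (firstChild): button
After 9 (lastChild): h2
After 10 (parentNode): button
After 11 (parentNode): th

Answer: th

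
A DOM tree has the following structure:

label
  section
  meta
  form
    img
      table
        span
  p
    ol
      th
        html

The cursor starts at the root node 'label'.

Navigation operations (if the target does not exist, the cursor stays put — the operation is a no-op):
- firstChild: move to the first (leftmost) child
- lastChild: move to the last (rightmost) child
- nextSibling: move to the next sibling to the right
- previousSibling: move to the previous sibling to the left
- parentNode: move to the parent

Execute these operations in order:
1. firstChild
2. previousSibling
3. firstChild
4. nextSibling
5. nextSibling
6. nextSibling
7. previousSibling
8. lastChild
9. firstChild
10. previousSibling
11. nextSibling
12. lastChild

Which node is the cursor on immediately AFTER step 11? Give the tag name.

After 1 (firstChild): section
After 2 (previousSibling): section (no-op, stayed)
After 3 (firstChild): section (no-op, stayed)
After 4 (nextSibling): meta
After 5 (nextSibling): form
After 6 (nextSibling): p
After 7 (previousSibling): form
After 8 (lastChild): img
After 9 (firstChild): table
After 10 (previousSibling): table (no-op, stayed)
After 11 (nextSibling): table (no-op, stayed)

Answer: table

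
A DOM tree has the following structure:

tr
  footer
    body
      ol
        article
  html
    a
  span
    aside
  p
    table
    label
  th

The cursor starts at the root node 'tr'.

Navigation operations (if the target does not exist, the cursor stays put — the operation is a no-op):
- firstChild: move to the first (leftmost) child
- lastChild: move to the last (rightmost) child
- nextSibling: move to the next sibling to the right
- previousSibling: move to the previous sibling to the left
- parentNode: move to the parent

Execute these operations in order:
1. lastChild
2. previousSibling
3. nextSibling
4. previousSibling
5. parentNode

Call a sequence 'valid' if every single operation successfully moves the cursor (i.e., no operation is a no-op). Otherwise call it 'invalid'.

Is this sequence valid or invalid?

After 1 (lastChild): th
After 2 (previousSibling): p
After 3 (nextSibling): th
After 4 (previousSibling): p
After 5 (parentNode): tr

Answer: valid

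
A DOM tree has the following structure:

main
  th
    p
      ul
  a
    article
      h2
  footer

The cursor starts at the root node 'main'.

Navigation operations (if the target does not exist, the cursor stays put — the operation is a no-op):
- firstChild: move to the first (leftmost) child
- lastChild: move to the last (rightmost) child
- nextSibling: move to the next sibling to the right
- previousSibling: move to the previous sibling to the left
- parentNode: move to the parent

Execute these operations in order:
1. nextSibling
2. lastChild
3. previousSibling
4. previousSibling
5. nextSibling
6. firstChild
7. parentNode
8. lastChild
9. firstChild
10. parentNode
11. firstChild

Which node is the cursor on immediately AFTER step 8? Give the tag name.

After 1 (nextSibling): main (no-op, stayed)
After 2 (lastChild): footer
After 3 (previousSibling): a
After 4 (previousSibling): th
After 5 (nextSibling): a
After 6 (firstChild): article
After 7 (parentNode): a
After 8 (lastChild): article

Answer: article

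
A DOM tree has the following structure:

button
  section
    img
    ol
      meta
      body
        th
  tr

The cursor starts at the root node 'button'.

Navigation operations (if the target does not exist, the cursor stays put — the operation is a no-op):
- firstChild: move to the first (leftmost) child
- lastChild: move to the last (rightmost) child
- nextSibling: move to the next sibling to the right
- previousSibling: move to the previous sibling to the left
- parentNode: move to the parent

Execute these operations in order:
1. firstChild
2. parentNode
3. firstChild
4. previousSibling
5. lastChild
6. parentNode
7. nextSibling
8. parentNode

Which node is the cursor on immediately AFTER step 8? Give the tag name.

Answer: button

Derivation:
After 1 (firstChild): section
After 2 (parentNode): button
After 3 (firstChild): section
After 4 (previousSibling): section (no-op, stayed)
After 5 (lastChild): ol
After 6 (parentNode): section
After 7 (nextSibling): tr
After 8 (parentNode): button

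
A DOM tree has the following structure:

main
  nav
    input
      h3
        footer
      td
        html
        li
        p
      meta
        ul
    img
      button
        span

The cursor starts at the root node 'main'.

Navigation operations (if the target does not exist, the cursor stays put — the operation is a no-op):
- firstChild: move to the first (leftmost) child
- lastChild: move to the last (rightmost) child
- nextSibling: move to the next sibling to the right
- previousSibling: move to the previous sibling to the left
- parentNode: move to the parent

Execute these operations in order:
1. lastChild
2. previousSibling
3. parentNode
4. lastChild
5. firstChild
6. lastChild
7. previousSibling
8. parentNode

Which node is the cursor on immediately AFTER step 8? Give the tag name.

Answer: input

Derivation:
After 1 (lastChild): nav
After 2 (previousSibling): nav (no-op, stayed)
After 3 (parentNode): main
After 4 (lastChild): nav
After 5 (firstChild): input
After 6 (lastChild): meta
After 7 (previousSibling): td
After 8 (parentNode): input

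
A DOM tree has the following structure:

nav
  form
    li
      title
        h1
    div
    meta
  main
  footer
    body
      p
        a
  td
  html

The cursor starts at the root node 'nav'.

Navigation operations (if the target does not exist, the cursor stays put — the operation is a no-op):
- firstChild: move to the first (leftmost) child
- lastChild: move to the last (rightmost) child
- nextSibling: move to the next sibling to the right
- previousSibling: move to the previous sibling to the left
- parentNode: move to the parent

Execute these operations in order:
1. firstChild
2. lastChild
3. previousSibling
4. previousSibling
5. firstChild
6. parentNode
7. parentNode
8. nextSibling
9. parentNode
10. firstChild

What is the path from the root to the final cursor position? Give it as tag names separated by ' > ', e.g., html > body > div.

After 1 (firstChild): form
After 2 (lastChild): meta
After 3 (previousSibling): div
After 4 (previousSibling): li
After 5 (firstChild): title
After 6 (parentNode): li
After 7 (parentNode): form
After 8 (nextSibling): main
After 9 (parentNode): nav
After 10 (firstChild): form

Answer: nav > form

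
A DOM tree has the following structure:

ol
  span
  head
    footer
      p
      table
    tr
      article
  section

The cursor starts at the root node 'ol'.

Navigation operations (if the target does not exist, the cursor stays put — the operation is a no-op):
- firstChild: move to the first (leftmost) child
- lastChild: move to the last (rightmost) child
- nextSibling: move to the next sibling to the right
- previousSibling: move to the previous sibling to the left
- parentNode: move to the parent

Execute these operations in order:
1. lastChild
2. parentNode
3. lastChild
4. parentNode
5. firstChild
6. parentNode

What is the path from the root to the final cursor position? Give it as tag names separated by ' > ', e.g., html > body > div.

Answer: ol

Derivation:
After 1 (lastChild): section
After 2 (parentNode): ol
After 3 (lastChild): section
After 4 (parentNode): ol
After 5 (firstChild): span
After 6 (parentNode): ol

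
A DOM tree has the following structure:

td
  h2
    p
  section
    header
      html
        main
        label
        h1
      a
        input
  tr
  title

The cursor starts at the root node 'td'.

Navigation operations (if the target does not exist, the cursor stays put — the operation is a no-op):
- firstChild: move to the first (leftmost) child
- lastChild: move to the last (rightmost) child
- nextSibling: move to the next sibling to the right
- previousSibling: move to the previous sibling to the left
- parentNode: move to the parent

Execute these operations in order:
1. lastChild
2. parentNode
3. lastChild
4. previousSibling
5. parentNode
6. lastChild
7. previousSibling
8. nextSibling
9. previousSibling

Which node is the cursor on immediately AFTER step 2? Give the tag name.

After 1 (lastChild): title
After 2 (parentNode): td

Answer: td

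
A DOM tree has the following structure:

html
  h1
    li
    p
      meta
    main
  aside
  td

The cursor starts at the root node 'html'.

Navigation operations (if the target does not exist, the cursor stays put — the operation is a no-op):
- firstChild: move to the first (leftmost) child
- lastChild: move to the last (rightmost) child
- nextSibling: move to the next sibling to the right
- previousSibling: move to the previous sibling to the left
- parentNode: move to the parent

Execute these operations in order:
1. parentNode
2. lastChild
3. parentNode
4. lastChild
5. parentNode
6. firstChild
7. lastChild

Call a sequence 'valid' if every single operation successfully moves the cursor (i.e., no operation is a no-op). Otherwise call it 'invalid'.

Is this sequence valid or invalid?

Answer: invalid

Derivation:
After 1 (parentNode): html (no-op, stayed)
After 2 (lastChild): td
After 3 (parentNode): html
After 4 (lastChild): td
After 5 (parentNode): html
After 6 (firstChild): h1
After 7 (lastChild): main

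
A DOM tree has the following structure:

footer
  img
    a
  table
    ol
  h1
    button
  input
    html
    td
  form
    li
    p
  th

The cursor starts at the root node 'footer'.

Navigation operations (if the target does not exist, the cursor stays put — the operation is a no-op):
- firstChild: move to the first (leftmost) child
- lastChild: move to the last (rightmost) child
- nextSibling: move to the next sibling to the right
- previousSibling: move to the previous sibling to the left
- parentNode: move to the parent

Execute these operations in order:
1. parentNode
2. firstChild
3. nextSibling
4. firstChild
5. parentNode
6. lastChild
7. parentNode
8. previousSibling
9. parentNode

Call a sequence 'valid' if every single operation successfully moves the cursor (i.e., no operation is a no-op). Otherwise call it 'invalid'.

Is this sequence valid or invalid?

Answer: invalid

Derivation:
After 1 (parentNode): footer (no-op, stayed)
After 2 (firstChild): img
After 3 (nextSibling): table
After 4 (firstChild): ol
After 5 (parentNode): table
After 6 (lastChild): ol
After 7 (parentNode): table
After 8 (previousSibling): img
After 9 (parentNode): footer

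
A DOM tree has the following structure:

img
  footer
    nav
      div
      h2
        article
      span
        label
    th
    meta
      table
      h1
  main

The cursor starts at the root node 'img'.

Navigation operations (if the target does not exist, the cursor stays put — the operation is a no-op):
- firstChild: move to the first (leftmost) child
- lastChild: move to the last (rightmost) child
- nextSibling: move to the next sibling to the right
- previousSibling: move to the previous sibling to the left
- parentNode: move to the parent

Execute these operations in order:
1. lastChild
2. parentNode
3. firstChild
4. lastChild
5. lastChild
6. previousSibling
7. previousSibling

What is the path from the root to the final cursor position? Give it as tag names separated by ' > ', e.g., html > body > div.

After 1 (lastChild): main
After 2 (parentNode): img
After 3 (firstChild): footer
After 4 (lastChild): meta
After 5 (lastChild): h1
After 6 (previousSibling): table
After 7 (previousSibling): table (no-op, stayed)

Answer: img > footer > meta > table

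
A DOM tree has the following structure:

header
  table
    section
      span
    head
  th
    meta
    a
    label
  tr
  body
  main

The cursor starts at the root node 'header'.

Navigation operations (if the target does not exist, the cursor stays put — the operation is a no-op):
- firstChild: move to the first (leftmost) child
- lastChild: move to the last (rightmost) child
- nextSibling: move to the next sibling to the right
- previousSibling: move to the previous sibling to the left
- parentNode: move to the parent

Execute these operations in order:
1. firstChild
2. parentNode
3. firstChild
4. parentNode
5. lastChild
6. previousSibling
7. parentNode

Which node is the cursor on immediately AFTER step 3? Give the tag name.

Answer: table

Derivation:
After 1 (firstChild): table
After 2 (parentNode): header
After 3 (firstChild): table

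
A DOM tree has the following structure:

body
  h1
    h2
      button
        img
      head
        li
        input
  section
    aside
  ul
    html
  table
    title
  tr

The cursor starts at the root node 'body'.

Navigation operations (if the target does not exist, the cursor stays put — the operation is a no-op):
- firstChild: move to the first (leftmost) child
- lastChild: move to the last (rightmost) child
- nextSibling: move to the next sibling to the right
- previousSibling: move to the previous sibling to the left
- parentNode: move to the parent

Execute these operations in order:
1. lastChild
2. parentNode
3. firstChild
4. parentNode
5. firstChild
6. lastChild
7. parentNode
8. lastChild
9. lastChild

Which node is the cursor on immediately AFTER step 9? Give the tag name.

After 1 (lastChild): tr
After 2 (parentNode): body
After 3 (firstChild): h1
After 4 (parentNode): body
After 5 (firstChild): h1
After 6 (lastChild): h2
After 7 (parentNode): h1
After 8 (lastChild): h2
After 9 (lastChild): head

Answer: head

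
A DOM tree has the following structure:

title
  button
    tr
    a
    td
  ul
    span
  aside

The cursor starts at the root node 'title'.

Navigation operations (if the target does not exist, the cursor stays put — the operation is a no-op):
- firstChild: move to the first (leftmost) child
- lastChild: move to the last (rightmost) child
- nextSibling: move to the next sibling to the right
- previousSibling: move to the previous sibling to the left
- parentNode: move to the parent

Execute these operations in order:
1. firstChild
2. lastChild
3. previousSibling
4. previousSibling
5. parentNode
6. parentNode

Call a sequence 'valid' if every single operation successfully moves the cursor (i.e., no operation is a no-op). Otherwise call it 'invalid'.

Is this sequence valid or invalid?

After 1 (firstChild): button
After 2 (lastChild): td
After 3 (previousSibling): a
After 4 (previousSibling): tr
After 5 (parentNode): button
After 6 (parentNode): title

Answer: valid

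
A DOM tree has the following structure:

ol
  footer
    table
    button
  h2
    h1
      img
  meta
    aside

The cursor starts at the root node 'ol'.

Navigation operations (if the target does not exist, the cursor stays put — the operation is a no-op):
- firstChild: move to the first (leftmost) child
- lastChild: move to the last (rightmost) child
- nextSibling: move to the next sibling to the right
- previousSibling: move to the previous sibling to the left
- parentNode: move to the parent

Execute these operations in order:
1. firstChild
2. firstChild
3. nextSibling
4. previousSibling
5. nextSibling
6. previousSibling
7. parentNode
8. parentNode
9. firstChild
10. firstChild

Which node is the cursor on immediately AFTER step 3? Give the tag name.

Answer: button

Derivation:
After 1 (firstChild): footer
After 2 (firstChild): table
After 3 (nextSibling): button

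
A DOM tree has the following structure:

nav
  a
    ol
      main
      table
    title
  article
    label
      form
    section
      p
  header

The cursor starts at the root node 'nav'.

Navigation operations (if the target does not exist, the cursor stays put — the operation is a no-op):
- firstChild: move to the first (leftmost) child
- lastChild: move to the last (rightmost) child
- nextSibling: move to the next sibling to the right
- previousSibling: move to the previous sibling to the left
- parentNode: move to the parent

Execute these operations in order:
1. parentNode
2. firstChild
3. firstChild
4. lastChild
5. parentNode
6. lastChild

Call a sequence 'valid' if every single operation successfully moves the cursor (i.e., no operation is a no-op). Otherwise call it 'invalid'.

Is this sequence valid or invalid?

Answer: invalid

Derivation:
After 1 (parentNode): nav (no-op, stayed)
After 2 (firstChild): a
After 3 (firstChild): ol
After 4 (lastChild): table
After 5 (parentNode): ol
After 6 (lastChild): table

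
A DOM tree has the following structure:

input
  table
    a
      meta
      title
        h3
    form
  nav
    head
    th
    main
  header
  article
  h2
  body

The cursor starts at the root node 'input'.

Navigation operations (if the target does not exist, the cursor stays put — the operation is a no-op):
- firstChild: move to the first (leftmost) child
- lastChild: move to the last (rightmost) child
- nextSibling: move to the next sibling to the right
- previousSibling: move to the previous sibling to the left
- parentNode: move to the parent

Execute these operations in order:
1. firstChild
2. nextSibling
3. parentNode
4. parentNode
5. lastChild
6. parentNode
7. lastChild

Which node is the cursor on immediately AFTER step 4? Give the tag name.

Answer: input

Derivation:
After 1 (firstChild): table
After 2 (nextSibling): nav
After 3 (parentNode): input
After 4 (parentNode): input (no-op, stayed)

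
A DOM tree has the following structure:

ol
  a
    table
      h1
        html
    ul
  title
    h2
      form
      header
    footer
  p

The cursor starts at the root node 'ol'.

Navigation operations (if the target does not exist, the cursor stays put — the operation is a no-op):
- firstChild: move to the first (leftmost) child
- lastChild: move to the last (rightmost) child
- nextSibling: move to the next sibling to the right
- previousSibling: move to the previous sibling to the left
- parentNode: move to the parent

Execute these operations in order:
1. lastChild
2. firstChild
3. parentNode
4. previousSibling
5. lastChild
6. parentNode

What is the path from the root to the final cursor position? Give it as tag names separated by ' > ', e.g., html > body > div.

Answer: ol

Derivation:
After 1 (lastChild): p
After 2 (firstChild): p (no-op, stayed)
After 3 (parentNode): ol
After 4 (previousSibling): ol (no-op, stayed)
After 5 (lastChild): p
After 6 (parentNode): ol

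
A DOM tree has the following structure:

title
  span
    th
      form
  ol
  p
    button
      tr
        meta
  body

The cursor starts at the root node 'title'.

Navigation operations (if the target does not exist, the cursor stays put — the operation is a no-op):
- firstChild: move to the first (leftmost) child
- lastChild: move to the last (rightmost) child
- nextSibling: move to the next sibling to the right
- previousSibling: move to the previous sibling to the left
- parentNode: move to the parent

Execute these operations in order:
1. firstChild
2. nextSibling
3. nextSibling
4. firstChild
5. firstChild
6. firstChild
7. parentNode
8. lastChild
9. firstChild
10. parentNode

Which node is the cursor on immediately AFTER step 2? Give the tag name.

Answer: ol

Derivation:
After 1 (firstChild): span
After 2 (nextSibling): ol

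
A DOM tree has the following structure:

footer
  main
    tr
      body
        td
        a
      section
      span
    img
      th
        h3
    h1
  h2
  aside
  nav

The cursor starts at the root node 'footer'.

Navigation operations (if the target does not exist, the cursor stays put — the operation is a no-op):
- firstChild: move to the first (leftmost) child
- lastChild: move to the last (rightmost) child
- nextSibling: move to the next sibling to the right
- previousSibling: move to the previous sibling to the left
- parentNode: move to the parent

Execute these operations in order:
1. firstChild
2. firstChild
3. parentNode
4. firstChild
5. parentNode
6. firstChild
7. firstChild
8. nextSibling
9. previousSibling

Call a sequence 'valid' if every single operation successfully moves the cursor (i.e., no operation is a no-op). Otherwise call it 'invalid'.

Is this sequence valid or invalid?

Answer: valid

Derivation:
After 1 (firstChild): main
After 2 (firstChild): tr
After 3 (parentNode): main
After 4 (firstChild): tr
After 5 (parentNode): main
After 6 (firstChild): tr
After 7 (firstChild): body
After 8 (nextSibling): section
After 9 (previousSibling): body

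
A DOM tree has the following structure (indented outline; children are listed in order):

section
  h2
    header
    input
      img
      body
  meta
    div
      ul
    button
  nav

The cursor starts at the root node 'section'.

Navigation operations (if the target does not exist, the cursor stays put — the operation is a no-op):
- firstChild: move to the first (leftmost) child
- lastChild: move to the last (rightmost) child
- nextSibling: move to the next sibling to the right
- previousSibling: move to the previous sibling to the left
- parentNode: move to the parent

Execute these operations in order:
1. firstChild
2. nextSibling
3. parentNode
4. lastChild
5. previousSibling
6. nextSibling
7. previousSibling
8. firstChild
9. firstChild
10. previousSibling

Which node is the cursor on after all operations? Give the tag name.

After 1 (firstChild): h2
After 2 (nextSibling): meta
After 3 (parentNode): section
After 4 (lastChild): nav
After 5 (previousSibling): meta
After 6 (nextSibling): nav
After 7 (previousSibling): meta
After 8 (firstChild): div
After 9 (firstChild): ul
After 10 (previousSibling): ul (no-op, stayed)

Answer: ul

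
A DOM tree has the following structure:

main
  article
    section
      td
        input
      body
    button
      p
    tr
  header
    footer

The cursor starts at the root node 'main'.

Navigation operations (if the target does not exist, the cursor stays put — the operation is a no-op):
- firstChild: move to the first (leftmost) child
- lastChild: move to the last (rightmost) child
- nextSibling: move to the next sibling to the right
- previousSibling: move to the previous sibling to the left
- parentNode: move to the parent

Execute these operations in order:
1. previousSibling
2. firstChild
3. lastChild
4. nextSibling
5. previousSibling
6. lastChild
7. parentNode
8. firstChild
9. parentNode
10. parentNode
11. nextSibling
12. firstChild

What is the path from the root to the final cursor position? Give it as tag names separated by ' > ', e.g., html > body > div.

Answer: main > header > footer

Derivation:
After 1 (previousSibling): main (no-op, stayed)
After 2 (firstChild): article
After 3 (lastChild): tr
After 4 (nextSibling): tr (no-op, stayed)
After 5 (previousSibling): button
After 6 (lastChild): p
After 7 (parentNode): button
After 8 (firstChild): p
After 9 (parentNode): button
After 10 (parentNode): article
After 11 (nextSibling): header
After 12 (firstChild): footer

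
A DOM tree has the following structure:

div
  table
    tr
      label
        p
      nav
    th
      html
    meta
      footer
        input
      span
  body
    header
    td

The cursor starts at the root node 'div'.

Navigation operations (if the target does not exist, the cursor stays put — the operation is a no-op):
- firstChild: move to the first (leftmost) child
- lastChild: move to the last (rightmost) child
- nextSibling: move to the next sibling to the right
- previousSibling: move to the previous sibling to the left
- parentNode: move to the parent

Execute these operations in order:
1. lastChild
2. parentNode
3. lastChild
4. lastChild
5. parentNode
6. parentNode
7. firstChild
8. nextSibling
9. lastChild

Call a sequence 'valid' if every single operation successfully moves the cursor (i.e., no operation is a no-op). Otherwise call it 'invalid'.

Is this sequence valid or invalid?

After 1 (lastChild): body
After 2 (parentNode): div
After 3 (lastChild): body
After 4 (lastChild): td
After 5 (parentNode): body
After 6 (parentNode): div
After 7 (firstChild): table
After 8 (nextSibling): body
After 9 (lastChild): td

Answer: valid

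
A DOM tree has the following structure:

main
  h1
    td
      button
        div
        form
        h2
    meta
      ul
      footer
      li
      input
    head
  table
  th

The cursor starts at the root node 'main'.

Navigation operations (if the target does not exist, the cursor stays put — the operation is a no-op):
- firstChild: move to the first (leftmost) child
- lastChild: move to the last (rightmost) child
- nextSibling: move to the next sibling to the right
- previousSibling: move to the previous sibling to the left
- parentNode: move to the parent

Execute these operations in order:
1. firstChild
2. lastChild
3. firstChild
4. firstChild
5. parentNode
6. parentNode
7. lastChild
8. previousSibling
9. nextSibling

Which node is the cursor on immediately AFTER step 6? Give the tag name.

After 1 (firstChild): h1
After 2 (lastChild): head
After 3 (firstChild): head (no-op, stayed)
After 4 (firstChild): head (no-op, stayed)
After 5 (parentNode): h1
After 6 (parentNode): main

Answer: main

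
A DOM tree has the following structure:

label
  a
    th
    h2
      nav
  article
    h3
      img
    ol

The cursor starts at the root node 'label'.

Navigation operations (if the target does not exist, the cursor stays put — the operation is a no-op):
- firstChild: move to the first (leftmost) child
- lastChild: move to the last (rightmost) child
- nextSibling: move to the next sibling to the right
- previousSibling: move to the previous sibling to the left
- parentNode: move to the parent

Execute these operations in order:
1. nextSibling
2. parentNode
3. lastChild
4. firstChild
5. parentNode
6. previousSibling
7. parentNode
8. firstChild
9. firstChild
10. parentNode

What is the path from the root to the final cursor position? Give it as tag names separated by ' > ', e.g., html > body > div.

Answer: label > a

Derivation:
After 1 (nextSibling): label (no-op, stayed)
After 2 (parentNode): label (no-op, stayed)
After 3 (lastChild): article
After 4 (firstChild): h3
After 5 (parentNode): article
After 6 (previousSibling): a
After 7 (parentNode): label
After 8 (firstChild): a
After 9 (firstChild): th
After 10 (parentNode): a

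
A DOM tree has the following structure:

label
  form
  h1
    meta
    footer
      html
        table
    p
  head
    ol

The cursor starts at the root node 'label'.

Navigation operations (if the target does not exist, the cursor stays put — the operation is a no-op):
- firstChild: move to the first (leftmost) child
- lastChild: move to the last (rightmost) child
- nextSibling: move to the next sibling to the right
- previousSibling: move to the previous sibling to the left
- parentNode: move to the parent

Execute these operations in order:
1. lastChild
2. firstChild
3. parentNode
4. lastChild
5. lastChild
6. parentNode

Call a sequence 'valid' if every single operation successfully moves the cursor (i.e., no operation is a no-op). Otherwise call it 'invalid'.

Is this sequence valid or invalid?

After 1 (lastChild): head
After 2 (firstChild): ol
After 3 (parentNode): head
After 4 (lastChild): ol
After 5 (lastChild): ol (no-op, stayed)
After 6 (parentNode): head

Answer: invalid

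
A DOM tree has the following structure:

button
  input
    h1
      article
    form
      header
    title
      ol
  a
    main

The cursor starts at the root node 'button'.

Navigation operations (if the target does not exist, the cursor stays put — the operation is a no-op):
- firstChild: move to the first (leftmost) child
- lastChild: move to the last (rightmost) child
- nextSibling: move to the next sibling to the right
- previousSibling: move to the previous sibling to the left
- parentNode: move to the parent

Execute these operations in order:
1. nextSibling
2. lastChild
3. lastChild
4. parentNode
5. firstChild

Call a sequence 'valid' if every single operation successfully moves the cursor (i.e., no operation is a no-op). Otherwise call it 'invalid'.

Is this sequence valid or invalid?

After 1 (nextSibling): button (no-op, stayed)
After 2 (lastChild): a
After 3 (lastChild): main
After 4 (parentNode): a
After 5 (firstChild): main

Answer: invalid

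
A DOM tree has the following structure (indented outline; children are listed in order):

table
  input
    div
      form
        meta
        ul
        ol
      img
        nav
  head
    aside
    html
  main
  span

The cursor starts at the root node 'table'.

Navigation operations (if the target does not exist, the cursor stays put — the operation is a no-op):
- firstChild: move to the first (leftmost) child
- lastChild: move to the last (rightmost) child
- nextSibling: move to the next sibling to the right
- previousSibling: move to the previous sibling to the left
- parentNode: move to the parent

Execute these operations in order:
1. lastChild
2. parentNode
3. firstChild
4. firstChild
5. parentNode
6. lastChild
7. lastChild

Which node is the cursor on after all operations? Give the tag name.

After 1 (lastChild): span
After 2 (parentNode): table
After 3 (firstChild): input
After 4 (firstChild): div
After 5 (parentNode): input
After 6 (lastChild): div
After 7 (lastChild): img

Answer: img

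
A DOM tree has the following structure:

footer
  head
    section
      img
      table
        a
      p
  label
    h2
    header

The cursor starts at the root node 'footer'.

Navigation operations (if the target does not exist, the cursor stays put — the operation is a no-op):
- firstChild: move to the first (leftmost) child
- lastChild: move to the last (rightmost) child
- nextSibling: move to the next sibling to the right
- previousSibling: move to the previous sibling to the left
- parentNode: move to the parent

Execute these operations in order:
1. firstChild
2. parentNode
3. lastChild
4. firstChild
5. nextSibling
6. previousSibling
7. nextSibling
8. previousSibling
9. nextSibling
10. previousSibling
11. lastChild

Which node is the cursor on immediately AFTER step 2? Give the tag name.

Answer: footer

Derivation:
After 1 (firstChild): head
After 2 (parentNode): footer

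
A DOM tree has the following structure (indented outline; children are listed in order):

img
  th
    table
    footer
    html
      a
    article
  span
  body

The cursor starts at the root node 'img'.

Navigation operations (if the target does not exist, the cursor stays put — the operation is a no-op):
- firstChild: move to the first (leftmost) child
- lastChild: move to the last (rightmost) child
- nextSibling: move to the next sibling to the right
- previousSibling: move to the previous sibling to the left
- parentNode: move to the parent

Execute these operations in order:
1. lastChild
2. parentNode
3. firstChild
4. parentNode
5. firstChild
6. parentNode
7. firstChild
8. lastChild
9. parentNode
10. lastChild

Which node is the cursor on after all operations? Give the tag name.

Answer: article

Derivation:
After 1 (lastChild): body
After 2 (parentNode): img
After 3 (firstChild): th
After 4 (parentNode): img
After 5 (firstChild): th
After 6 (parentNode): img
After 7 (firstChild): th
After 8 (lastChild): article
After 9 (parentNode): th
After 10 (lastChild): article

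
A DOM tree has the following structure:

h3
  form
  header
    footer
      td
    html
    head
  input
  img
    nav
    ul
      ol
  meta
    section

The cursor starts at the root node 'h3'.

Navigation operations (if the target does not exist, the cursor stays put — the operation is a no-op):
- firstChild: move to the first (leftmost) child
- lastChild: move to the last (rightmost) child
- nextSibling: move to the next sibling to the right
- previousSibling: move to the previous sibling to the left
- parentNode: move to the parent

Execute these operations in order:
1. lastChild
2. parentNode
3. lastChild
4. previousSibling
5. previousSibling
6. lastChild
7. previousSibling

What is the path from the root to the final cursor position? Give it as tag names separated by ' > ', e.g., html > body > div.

After 1 (lastChild): meta
After 2 (parentNode): h3
After 3 (lastChild): meta
After 4 (previousSibling): img
After 5 (previousSibling): input
After 6 (lastChild): input (no-op, stayed)
After 7 (previousSibling): header

Answer: h3 > header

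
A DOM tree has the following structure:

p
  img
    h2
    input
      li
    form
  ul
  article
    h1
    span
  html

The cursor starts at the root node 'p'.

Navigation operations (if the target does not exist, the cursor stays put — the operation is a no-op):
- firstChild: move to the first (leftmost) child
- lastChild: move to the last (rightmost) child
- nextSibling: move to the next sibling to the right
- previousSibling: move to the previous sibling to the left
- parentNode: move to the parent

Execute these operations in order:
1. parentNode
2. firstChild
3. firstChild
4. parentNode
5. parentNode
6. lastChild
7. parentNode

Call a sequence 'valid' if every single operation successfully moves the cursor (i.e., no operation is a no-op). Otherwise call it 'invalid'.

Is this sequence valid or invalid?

After 1 (parentNode): p (no-op, stayed)
After 2 (firstChild): img
After 3 (firstChild): h2
After 4 (parentNode): img
After 5 (parentNode): p
After 6 (lastChild): html
After 7 (parentNode): p

Answer: invalid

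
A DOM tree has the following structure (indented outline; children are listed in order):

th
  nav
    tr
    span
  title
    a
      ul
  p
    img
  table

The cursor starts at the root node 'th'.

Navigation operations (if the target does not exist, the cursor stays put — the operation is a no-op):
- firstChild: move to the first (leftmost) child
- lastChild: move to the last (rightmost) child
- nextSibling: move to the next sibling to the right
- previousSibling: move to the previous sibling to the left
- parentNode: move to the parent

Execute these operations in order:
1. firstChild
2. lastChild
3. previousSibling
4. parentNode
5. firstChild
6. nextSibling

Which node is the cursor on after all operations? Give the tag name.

Answer: span

Derivation:
After 1 (firstChild): nav
After 2 (lastChild): span
After 3 (previousSibling): tr
After 4 (parentNode): nav
After 5 (firstChild): tr
After 6 (nextSibling): span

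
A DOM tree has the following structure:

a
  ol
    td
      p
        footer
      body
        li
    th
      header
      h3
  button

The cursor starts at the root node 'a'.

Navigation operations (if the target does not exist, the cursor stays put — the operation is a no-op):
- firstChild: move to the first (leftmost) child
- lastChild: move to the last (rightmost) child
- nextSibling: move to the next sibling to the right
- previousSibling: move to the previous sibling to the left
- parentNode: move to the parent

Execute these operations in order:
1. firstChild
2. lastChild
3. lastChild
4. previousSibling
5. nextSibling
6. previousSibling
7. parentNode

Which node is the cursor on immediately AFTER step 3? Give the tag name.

Answer: h3

Derivation:
After 1 (firstChild): ol
After 2 (lastChild): th
After 3 (lastChild): h3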